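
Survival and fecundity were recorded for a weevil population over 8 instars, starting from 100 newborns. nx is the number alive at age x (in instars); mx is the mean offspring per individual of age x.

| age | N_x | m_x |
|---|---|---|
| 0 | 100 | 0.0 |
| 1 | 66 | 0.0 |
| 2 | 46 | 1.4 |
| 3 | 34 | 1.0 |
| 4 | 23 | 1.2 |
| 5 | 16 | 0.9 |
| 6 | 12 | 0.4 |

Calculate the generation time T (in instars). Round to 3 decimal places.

3.044

lx = nx/n0 = nx/100: 1, 0.66, 0.46, 0.34, 0.23, 0.16, 0.12
lx·mx: 0, 0, 0.644, 0.34, 0.276, 0.144, 0.048 → R0 = 1.452
x·lx·mx: 0, 0, 1.288, 1.02, 1.104, 0.72, 0.288 → Σ = 4.42
T = 4.42 / 1.452 = 3.044077… → 3.044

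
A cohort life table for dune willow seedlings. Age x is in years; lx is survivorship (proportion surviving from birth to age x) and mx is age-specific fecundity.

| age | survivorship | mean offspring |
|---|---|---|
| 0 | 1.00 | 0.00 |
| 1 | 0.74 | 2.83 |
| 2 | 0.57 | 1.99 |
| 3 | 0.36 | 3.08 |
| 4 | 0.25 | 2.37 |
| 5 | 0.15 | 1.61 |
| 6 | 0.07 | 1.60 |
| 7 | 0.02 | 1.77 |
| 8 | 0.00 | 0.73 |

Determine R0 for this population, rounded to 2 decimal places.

5.32

lx·mx by age: 0, 2.0942, 1.1343, 1.1088, 0.5925, 0.2415, 0.112, 0.0354, 0
R0 = Σ lx·mx = 5.3187 → 5.32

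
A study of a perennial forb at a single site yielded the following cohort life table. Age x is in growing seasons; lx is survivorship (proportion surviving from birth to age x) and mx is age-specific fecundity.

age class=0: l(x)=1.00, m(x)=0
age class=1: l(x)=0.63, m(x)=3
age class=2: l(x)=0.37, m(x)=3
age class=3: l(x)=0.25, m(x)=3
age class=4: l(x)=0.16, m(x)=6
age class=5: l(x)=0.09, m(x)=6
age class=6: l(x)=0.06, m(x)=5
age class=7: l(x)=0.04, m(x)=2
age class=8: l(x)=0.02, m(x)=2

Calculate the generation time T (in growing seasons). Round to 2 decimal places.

2.75

lx·mx: 0, 1.89, 1.11, 0.75, 0.96, 0.54, 0.3, 0.08, 0.04 → R0 = 5.67
x·lx·mx: 0, 1.89, 2.22, 2.25, 3.84, 2.7, 1.8, 0.56, 0.32 → Σ = 15.58
T = 15.58 / 5.67 = 2.747795… → 2.75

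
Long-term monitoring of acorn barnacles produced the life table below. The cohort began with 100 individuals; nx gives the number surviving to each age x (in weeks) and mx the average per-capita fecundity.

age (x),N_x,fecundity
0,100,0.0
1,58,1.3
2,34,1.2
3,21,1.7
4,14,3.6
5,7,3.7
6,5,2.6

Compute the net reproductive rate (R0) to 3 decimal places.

2.412

lx = nx/n0 = nx/100: 1, 0.58, 0.34, 0.21, 0.14, 0.07, 0.05
lx·mx by age: 0, 0.754, 0.408, 0.357, 0.504, 0.259, 0.13
R0 = Σ lx·mx = 2.412 → 2.412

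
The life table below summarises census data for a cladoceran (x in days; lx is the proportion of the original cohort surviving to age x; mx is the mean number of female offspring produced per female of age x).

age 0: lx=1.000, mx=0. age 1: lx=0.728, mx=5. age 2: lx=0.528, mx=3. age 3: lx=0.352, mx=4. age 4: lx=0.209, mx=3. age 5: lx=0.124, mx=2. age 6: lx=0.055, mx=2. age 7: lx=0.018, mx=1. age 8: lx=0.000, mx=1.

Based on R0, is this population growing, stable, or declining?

R0 = Σ lx·mx = 0 + 3.64 + 1.584 + 1.408 + 0.627 + 0.248 + 0.11 + 0.018 + 0 = 7.635
R0 > 1, so the population is growing.

growing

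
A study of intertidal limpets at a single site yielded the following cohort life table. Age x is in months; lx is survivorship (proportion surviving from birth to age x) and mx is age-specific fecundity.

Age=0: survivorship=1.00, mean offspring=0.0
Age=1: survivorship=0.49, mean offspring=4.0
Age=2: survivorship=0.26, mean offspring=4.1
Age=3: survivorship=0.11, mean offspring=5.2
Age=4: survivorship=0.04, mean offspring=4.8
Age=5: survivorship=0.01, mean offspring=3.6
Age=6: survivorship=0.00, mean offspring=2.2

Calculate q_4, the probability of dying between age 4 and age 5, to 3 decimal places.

q_4 = (l_4 − l_5) / l_4 = (0.04 − 0.01) / 0.04
     = 0.03 / 0.04 = 0.75 → 0.750

0.750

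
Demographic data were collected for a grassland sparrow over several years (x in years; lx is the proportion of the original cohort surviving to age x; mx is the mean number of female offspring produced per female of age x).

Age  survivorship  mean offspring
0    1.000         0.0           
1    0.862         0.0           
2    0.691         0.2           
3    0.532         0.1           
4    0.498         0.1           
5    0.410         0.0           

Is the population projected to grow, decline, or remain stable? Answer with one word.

declining

R0 = Σ lx·mx = 0 + 0 + 0.1382 + 0.0532 + 0.0498 + 0 = 0.2412
R0 < 1, so the population is declining.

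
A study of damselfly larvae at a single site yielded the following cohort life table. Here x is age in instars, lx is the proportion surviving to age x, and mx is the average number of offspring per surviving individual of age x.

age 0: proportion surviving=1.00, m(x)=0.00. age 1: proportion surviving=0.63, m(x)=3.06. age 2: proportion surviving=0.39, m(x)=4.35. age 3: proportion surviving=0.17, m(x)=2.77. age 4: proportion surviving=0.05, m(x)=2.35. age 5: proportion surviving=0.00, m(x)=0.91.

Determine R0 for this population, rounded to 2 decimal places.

4.21

lx·mx by age: 0, 1.9278, 1.6965, 0.4709, 0.1175, 0
R0 = Σ lx·mx = 4.2127 → 4.21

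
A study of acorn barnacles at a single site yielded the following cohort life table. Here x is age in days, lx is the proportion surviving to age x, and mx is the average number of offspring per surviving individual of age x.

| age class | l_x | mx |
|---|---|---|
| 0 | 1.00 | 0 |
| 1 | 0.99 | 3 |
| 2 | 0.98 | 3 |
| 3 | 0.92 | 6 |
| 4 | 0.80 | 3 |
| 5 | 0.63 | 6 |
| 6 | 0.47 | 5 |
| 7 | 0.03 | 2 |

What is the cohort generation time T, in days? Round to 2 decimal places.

3.42

lx·mx: 0, 2.97, 2.94, 5.52, 2.4, 3.78, 2.35, 0.06 → R0 = 20.02
x·lx·mx: 0, 2.97, 5.88, 16.56, 9.6, 18.9, 14.1, 0.42 → Σ = 68.43
T = 68.43 / 20.02 = 3.418082… → 3.42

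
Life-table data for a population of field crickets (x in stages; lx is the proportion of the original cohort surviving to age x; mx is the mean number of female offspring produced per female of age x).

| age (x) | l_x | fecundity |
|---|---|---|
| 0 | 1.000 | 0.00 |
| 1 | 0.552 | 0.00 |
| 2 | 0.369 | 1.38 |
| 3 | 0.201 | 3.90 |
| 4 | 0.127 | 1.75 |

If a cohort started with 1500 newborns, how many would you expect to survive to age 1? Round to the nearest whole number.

Expected survivors = N0 · l_1 = 1500 × 0.552 = 828 → 828

828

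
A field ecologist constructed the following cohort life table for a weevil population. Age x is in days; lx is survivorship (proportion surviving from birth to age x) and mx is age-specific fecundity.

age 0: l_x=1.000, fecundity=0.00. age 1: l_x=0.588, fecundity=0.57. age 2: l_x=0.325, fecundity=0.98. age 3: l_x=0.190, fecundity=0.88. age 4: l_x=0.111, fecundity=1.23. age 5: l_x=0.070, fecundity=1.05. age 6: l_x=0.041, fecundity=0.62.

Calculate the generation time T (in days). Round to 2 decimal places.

2.40

lx·mx: 0, 0.33516, 0.3185, 0.1672, 0.13653, 0.0735, 0.02542 → R0 = 1.05631
x·lx·mx: 0, 0.33516, 0.637, 0.5016, 0.54612, 0.3675, 0.15252 → Σ = 2.5399
T = 2.5399 / 1.05631 = 2.404502… → 2.40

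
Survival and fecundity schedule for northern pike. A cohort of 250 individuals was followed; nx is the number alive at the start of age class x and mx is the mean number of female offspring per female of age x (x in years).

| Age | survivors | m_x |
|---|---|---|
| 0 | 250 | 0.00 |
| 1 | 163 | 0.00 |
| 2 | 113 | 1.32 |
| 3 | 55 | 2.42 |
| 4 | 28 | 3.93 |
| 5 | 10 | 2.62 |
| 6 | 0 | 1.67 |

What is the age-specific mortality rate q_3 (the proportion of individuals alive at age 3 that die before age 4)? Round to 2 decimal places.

lx = nx/n0 = nx/250: 1, 0.652, 0.452, 0.22, 0.112, 0.04, 0
q_3 = (l_3 − l_4) / l_3 = (0.22 − 0.112) / 0.22
     = 0.108 / 0.22 = 0.490909… → 0.49

0.49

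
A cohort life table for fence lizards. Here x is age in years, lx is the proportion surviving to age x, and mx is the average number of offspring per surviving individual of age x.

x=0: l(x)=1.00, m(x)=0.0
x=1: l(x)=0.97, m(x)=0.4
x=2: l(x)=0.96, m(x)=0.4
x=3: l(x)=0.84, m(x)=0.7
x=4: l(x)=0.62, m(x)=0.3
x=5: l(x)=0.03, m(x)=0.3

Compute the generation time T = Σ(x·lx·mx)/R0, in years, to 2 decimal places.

2.39

lx·mx: 0, 0.388, 0.384, 0.588, 0.186, 0.009 → R0 = 1.555
x·lx·mx: 0, 0.388, 0.768, 1.764, 0.744, 0.045 → Σ = 3.709
T = 3.709 / 1.555 = 2.385209… → 2.39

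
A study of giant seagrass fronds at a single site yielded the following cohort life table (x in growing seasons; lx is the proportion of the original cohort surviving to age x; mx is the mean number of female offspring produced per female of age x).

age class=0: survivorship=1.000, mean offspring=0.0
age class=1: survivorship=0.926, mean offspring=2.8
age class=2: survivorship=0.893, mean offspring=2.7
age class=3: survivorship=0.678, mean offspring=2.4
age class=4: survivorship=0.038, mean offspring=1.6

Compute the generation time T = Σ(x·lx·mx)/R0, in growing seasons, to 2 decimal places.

1.87

lx·mx: 0, 2.5928, 2.4111, 1.6272, 0.0608 → R0 = 6.6919
x·lx·mx: 0, 2.5928, 4.8222, 4.8816, 0.2432 → Σ = 12.5398
T = 12.5398 / 6.6919 = 1.873877… → 1.87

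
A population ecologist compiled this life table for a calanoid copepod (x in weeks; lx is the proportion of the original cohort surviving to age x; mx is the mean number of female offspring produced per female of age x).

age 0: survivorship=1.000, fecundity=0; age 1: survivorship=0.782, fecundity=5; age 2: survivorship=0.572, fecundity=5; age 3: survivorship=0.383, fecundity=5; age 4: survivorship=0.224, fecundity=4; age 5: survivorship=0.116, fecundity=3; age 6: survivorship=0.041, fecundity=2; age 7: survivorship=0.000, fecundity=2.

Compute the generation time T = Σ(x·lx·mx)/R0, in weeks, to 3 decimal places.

2.117

lx·mx: 0, 3.91, 2.86, 1.915, 0.896, 0.348, 0.082, 0 → R0 = 10.011
x·lx·mx: 0, 3.91, 5.72, 5.745, 3.584, 1.74, 0.492, 0 → Σ = 21.191
T = 21.191 / 10.011 = 2.116772… → 2.117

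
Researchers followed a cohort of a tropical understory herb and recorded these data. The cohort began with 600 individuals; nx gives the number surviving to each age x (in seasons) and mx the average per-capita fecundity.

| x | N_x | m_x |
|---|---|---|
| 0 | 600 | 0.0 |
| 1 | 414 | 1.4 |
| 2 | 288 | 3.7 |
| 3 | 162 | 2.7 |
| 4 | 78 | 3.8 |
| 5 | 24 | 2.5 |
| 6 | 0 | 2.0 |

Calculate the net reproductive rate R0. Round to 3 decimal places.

lx = nx/n0 = nx/600: 1, 0.69, 0.48, 0.27, 0.13, 0.04, 0
lx·mx by age: 0, 0.966, 1.776, 0.729, 0.494, 0.1, 0
R0 = Σ lx·mx = 4.065 → 4.065

4.065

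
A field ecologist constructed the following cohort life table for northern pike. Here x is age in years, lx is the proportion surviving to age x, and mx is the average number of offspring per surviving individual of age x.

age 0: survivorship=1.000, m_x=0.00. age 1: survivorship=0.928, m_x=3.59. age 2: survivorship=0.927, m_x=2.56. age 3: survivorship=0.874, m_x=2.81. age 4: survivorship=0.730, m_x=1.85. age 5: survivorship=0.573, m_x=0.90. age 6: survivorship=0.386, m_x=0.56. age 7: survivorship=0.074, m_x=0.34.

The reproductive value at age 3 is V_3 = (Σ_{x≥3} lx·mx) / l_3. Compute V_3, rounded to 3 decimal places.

5.221

lx·mx for x ≥ 3: 2.45594, 1.3505, 0.5157, 0.21616, 0.02516 → sum = 4.56346
V_3 = 4.56346 / l_3 = 4.56346 / 0.874 = 5.22135… → 5.221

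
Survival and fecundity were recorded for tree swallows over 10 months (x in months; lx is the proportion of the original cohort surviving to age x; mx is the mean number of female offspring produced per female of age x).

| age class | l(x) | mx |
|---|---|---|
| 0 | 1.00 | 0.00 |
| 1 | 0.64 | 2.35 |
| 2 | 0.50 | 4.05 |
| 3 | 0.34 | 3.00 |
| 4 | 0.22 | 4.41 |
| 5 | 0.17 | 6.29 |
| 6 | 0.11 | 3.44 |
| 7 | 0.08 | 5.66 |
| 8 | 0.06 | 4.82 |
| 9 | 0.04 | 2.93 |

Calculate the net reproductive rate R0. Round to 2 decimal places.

lx·mx by age: 0, 1.504, 2.025, 1.02, 0.9702, 1.0693, 0.3784, 0.4528, 0.2892, 0.1172
R0 = Σ lx·mx = 7.8261 → 7.83

7.83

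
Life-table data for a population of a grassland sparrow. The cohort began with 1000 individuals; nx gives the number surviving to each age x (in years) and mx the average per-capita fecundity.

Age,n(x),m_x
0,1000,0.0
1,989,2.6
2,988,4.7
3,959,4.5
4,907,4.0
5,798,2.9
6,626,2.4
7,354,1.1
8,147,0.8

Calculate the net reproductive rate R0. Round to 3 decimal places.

lx = nx/n0 = nx/1000: 1, 0.989, 0.988, 0.959, 0.907, 0.798, 0.626, 0.354, 0.147
lx·mx by age: 0, 2.5714, 4.6436, 4.3155, 3.628, 2.3142, 1.5024, 0.3894, 0.1176
R0 = Σ lx·mx = 19.4821 → 19.482

19.482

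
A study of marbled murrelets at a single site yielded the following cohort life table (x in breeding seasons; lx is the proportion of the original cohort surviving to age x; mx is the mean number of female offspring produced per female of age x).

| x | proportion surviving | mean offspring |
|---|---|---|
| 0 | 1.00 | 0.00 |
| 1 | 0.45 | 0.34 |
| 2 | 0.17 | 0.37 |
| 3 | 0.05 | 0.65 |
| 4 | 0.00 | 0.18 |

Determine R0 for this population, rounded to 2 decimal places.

lx·mx by age: 0, 0.153, 0.0629, 0.0325, 0
R0 = Σ lx·mx = 0.2484 → 0.25

0.25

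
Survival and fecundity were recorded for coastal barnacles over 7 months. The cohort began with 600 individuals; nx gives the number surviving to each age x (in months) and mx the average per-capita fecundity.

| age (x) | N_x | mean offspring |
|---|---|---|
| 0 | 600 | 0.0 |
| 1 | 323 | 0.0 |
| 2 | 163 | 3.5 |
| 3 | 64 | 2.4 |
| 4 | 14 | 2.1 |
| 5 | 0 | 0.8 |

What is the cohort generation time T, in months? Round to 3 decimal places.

lx = nx/n0 = nx/600: 1, 0.53833…, 0.27167…, 0.10667…, 0.02333…, 0
lx·mx: 0, 0, 0.950833…, 0.256…, 0.049…, 0 → R0 = 1.255833…
x·lx·mx: 0, 0, 1.901667…, 0.768…, 0.196…, 0 → Σ = 2.865667…
T = 2.865667… / 1.255833… = 2.281885… → 2.282

2.282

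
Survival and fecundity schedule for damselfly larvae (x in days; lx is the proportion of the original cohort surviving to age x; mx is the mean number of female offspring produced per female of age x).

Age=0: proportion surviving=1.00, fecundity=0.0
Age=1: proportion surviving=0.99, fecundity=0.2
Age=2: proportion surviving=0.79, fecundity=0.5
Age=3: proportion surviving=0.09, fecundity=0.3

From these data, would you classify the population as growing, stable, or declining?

R0 = Σ lx·mx = 0 + 0.198 + 0.395 + 0.027 = 0.62
R0 < 1, so the population is declining.

declining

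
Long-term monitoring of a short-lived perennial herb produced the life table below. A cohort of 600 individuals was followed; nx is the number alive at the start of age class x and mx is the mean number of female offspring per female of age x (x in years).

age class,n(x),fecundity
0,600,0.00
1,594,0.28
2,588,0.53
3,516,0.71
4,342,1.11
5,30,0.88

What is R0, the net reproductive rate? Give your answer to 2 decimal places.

2.08

lx = nx/n0 = nx/600: 1, 0.99, 0.98, 0.86, 0.57, 0.05
lx·mx by age: 0, 0.2772, 0.5194, 0.6106, 0.6327, 0.044
R0 = Σ lx·mx = 2.0839 → 2.08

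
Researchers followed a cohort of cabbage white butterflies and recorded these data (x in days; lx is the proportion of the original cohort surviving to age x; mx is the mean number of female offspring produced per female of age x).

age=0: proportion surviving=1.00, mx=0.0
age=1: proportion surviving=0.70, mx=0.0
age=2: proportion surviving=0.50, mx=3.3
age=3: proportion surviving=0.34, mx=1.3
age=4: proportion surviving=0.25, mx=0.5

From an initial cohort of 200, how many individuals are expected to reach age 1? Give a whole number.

Expected survivors = N0 · l_1 = 200 × 0.70 = 140 → 140

140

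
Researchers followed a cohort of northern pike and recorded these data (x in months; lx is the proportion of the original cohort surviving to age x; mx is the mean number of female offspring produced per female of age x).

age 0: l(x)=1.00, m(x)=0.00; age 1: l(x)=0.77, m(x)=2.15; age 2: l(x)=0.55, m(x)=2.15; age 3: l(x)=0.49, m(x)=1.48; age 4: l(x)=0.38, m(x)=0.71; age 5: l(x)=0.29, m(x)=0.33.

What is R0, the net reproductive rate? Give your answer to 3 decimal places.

lx·mx by age: 0, 1.6555, 1.1825, 0.7252, 0.2698, 0.0957
R0 = Σ lx·mx = 3.9287 → 3.929

3.929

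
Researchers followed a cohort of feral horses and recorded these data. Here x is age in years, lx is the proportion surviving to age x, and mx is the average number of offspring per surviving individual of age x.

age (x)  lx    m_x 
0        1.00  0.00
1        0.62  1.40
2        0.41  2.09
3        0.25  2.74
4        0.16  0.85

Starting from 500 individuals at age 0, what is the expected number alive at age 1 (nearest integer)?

310

Expected survivors = N0 · l_1 = 500 × 0.62 = 310 → 310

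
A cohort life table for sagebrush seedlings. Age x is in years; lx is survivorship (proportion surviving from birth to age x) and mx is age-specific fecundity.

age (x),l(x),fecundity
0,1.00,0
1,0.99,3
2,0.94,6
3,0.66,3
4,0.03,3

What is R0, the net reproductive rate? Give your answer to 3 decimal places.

lx·mx by age: 0, 2.97, 5.64, 1.98, 0.09
R0 = Σ lx·mx = 10.68 → 10.680

10.680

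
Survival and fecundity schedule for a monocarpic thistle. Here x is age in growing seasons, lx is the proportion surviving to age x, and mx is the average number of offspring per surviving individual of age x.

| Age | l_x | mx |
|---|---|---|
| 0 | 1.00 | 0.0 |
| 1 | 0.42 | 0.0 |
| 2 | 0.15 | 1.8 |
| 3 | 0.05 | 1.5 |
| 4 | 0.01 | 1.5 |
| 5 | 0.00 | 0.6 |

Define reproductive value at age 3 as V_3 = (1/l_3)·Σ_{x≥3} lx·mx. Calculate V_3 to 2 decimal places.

1.80

lx·mx for x ≥ 3: 0.075, 0.015, 0 → sum = 0.09
V_3 = 0.09 / l_3 = 0.09 / 0.05 = 1.8 → 1.80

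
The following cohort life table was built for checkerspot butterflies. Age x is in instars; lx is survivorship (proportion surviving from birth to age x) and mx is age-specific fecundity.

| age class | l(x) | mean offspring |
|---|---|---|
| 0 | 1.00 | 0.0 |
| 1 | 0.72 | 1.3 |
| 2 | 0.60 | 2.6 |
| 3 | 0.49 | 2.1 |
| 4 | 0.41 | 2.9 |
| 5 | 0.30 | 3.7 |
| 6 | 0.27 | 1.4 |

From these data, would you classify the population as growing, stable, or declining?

growing

R0 = Σ lx·mx = 0 + 0.936 + 1.56 + 1.029 + 1.189 + 1.11 + 0.378 = 6.202
R0 > 1, so the population is growing.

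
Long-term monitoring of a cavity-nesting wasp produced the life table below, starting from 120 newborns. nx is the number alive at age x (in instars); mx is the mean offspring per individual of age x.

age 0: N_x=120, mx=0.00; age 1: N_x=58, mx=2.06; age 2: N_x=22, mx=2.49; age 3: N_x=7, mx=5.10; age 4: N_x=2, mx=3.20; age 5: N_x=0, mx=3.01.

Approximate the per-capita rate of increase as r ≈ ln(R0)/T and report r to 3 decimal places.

0.353

lx = nx/n0 = nx/120: 1, 0.48333…, 0.18333…, 0.05833…, 0.01667…, 0
R0 = Σ lx·mx = 0 + 0.99567… + 0.4565… + 0.2975… + 0.05333… + 0 = 1.803…
Σ x·lx·mx = 3.0145…; T = 3.0145…/1.803… = 1.67194…
r ≈ ln(R0)/T = ln(1.803…)/1.67194… = 0.35256… → 0.353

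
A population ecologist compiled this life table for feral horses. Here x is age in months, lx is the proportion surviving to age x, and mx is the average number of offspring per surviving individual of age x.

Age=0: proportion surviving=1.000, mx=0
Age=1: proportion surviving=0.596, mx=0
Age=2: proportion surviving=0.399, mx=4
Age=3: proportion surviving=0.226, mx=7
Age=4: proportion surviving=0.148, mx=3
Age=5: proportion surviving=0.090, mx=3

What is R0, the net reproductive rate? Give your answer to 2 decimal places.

3.89

lx·mx by age: 0, 0, 1.596, 1.582, 0.444, 0.27
R0 = Σ lx·mx = 3.892 → 3.89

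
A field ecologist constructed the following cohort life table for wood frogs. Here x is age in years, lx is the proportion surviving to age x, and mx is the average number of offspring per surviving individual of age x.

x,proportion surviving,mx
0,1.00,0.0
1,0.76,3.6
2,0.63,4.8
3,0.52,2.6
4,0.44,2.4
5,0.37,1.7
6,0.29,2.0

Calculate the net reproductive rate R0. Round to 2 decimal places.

lx·mx by age: 0, 2.736, 3.024, 1.352, 1.056, 0.629, 0.58
R0 = Σ lx·mx = 9.377 → 9.38

9.38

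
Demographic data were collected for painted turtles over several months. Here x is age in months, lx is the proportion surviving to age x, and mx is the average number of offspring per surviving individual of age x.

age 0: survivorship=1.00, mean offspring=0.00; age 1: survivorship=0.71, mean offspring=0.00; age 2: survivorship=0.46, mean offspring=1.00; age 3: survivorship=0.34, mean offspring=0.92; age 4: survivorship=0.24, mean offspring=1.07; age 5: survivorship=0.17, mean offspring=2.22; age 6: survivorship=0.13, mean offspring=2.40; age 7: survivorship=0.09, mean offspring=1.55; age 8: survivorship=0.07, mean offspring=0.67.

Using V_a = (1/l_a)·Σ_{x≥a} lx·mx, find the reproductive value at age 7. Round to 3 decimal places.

2.071

lx·mx for x ≥ 7: 0.1395, 0.0469 → sum = 0.1864
V_7 = 0.1864 / l_7 = 0.1864 / 0.09 = 2.071111… → 2.071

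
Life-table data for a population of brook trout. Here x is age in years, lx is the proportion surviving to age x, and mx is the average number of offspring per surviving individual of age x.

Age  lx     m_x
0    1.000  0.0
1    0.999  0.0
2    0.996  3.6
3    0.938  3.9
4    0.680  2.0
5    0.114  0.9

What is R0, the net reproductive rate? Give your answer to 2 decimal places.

8.71

lx·mx by age: 0, 0, 3.5856, 3.6582, 1.36, 0.1026
R0 = Σ lx·mx = 8.7064 → 8.71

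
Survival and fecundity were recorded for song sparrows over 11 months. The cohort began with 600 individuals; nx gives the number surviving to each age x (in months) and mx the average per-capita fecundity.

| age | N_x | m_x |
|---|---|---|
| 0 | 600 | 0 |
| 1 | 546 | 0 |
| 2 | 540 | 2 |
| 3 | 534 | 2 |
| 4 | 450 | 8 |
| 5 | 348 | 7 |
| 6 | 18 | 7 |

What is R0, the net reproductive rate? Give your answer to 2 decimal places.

13.85

lx = nx/n0 = nx/600: 1, 0.91, 0.9, 0.89, 0.75, 0.58, 0.03
lx·mx by age: 0, 0, 1.8, 1.78, 6, 4.06, 0.21
R0 = Σ lx·mx = 13.85 → 13.85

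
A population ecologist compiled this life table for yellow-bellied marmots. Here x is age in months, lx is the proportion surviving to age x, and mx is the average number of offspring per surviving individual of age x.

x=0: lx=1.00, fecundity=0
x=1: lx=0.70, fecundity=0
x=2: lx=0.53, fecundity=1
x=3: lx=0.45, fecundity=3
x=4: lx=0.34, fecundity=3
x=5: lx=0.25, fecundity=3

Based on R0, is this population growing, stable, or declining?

R0 = Σ lx·mx = 0 + 0 + 0.53 + 1.35 + 1.02 + 0.75 = 3.65
R0 > 1, so the population is growing.

growing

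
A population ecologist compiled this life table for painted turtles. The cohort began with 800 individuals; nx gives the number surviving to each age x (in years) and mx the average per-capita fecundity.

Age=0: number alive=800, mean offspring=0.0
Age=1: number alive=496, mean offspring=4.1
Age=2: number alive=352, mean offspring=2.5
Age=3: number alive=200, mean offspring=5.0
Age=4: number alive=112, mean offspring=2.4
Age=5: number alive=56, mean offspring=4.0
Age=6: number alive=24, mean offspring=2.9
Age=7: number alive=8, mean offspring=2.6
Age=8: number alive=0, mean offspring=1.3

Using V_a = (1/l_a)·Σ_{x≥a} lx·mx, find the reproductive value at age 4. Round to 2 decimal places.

5.21

lx = nx/n0 = nx/800: 1, 0.62, 0.44, 0.25, 0.14, 0.07, 0.03, 0.01, 0
lx·mx for x ≥ 4: 0.336, 0.28, 0.087, 0.026, 0 → sum = 0.729
V_4 = 0.729 / l_4 = 0.729 / 0.14 = 5.207143… → 5.21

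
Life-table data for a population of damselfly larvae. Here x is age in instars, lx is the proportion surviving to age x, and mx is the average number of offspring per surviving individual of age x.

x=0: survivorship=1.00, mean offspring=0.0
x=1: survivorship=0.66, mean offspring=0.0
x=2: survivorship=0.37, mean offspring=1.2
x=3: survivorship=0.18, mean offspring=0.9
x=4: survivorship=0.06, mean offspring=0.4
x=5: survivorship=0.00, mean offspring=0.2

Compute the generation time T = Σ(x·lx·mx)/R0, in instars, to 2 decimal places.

lx·mx: 0, 0, 0.444, 0.162, 0.024, 0 → R0 = 0.63
x·lx·mx: 0, 0, 0.888, 0.486, 0.096, 0 → Σ = 1.47
T = 1.47 / 0.63 = 2.333333… → 2.33

2.33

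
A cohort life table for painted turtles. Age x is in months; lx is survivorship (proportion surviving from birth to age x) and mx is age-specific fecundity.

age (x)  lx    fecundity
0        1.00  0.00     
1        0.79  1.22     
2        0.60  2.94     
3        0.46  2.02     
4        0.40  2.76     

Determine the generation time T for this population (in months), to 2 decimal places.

2.46

lx·mx: 0, 0.9638, 1.764, 0.9292, 1.104 → R0 = 4.761
x·lx·mx: 0, 0.9638, 3.528, 2.7876, 4.416 → Σ = 11.6954
T = 11.6954 / 4.761 = 2.456501… → 2.46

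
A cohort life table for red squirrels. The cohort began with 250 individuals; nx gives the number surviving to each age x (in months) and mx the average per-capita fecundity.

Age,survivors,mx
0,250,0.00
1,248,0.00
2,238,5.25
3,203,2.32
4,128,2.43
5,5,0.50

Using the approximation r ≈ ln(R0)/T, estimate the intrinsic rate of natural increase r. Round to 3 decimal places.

0.825

lx = nx/n0 = nx/250: 1, 0.992, 0.952, 0.812, 0.512, 0.02
R0 = Σ lx·mx = 0 + 0 + 4.998 + 1.88384 + 1.24416 + 0.01 = 8.136
Σ x·lx·mx = 20.67416; T = 20.67416/8.136 = 2.54107…
r ≈ ln(R0)/T = ln(8.136)/2.54107… = 0.82497… → 0.825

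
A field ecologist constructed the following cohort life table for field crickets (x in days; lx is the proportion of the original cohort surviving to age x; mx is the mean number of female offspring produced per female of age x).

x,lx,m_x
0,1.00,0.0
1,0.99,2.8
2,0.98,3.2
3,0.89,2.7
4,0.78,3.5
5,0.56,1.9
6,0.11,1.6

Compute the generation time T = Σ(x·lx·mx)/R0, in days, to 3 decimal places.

lx·mx: 0, 2.772, 3.136, 2.403, 2.73, 1.064, 0.176 → R0 = 12.281
x·lx·mx: 0, 2.772, 6.272, 7.209, 10.92, 5.32, 1.056 → Σ = 33.549
T = 33.549 / 12.281 = 2.731781… → 2.732

2.732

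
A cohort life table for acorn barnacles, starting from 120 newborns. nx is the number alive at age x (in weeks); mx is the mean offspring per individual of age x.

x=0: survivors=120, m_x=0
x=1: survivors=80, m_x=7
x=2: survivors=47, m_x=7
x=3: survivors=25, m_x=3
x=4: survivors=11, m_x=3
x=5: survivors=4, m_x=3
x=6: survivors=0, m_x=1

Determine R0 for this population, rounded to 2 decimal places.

8.41

lx = nx/n0 = nx/120: 1, 0.66667…, 0.39167…, 0.20833…, 0.09167…, 0.03333…, 0
lx·mx by age: 0, 4.666667…, 2.741667…, 0.625…, 0.275…, 0.1…, 0
R0 = Σ lx·mx = 8.408333… → 8.41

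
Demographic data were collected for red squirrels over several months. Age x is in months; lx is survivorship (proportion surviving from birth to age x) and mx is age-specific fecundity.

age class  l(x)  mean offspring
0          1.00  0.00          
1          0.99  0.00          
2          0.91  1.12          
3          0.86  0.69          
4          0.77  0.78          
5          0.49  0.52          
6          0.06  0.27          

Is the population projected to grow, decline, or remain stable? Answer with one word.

growing

R0 = Σ lx·mx = 0 + 0 + 1.0192 + 0.5934 + 0.6006 + 0.2548 + 0.0162 = 2.4842
R0 > 1, so the population is growing.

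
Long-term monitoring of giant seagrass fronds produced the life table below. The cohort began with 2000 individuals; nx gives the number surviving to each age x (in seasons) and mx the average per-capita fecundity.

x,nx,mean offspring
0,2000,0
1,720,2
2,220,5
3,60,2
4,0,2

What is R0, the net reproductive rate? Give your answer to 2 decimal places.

lx = nx/n0 = nx/2000: 1, 0.36, 0.11, 0.03, 0
lx·mx by age: 0, 0.72, 0.55, 0.06, 0
R0 = Σ lx·mx = 1.33 → 1.33

1.33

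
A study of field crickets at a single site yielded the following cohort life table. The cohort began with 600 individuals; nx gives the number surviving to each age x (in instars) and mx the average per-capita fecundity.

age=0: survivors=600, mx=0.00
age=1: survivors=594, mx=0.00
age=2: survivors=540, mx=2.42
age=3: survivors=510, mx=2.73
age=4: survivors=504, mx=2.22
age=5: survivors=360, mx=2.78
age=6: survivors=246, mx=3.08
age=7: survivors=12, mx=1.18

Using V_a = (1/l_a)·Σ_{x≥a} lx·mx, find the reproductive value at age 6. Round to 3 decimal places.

3.138

lx = nx/n0 = nx/600: 1, 0.99, 0.9, 0.85, 0.84, 0.6, 0.41, 0.02
lx·mx for x ≥ 6: 1.2628, 0.0236 → sum = 1.2864
V_6 = 1.2864 / l_6 = 1.2864 / 0.41 = 3.137561… → 3.138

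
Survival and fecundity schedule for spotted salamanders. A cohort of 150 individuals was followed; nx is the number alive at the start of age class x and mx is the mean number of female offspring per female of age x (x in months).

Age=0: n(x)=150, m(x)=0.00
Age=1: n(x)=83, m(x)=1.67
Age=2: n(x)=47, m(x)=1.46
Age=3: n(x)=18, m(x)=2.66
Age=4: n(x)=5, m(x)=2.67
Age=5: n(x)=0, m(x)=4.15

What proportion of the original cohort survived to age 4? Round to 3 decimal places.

l_4 = n_4/n_0 = 5/150 = 0.033333… → 0.033

0.033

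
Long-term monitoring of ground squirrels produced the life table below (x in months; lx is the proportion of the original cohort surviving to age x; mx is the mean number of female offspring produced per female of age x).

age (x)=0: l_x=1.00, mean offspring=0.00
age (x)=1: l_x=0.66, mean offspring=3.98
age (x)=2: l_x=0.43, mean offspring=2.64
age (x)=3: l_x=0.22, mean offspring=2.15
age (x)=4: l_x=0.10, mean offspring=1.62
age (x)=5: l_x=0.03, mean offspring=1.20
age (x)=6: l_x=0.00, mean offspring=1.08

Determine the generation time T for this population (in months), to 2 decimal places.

1.61

lx·mx: 0, 2.6268, 1.1352, 0.473, 0.162, 0.036, 0 → R0 = 4.433
x·lx·mx: 0, 2.6268, 2.2704, 1.419, 0.648, 0.18, 0 → Σ = 7.1442
T = 7.1442 / 4.433 = 1.611595… → 1.61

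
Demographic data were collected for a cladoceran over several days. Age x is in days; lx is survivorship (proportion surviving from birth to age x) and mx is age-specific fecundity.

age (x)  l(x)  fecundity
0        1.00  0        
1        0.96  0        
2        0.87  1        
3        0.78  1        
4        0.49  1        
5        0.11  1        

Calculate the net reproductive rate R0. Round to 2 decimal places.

2.25

lx·mx by age: 0, 0, 0.87, 0.78, 0.49, 0.11
R0 = Σ lx·mx = 2.25 → 2.25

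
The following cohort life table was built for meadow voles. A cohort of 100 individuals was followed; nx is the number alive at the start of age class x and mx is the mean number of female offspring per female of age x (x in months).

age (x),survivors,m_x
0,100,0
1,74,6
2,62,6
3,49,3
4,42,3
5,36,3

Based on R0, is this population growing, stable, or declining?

lx = nx/n0 = nx/100: 1, 0.74, 0.62, 0.49, 0.42, 0.36
R0 = Σ lx·mx = 0 + 4.44 + 3.72 + 1.47 + 1.26 + 1.08 = 11.97
R0 > 1, so the population is growing.

growing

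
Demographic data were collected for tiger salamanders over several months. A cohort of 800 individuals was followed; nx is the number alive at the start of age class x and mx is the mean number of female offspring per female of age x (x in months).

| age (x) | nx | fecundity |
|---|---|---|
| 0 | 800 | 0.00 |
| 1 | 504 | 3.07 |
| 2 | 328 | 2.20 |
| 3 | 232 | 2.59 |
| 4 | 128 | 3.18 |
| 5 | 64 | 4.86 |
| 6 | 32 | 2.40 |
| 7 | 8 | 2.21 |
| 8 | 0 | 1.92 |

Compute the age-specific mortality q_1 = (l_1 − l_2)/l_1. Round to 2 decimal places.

lx = nx/n0 = nx/800: 1, 0.63, 0.41, 0.29, 0.16, 0.08, 0.04, 0.01, 0
q_1 = (l_1 − l_2) / l_1 = (0.63 − 0.41) / 0.63
     = 0.22 / 0.63 = 0.349206… → 0.35

0.35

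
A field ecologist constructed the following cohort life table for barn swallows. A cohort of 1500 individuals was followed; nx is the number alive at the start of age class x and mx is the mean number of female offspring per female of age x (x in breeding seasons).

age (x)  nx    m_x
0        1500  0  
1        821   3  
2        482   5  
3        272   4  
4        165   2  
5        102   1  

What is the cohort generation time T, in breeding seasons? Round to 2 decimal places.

lx = nx/n0 = nx/1500: 1, 0.54733…, 0.32133…, 0.18133…, 0.11, 0.068
lx·mx: 0, 1.642…, 1.606667…, 0.725333…, 0.22, 0.068 → R0 = 4.262…
x·lx·mx: 0, 1.642…, 3.213333…, 2.176…, 0.88, 0.34 → Σ = 8.251333…
T = 8.251333… / 4.262… = 1.936024… → 1.94

1.94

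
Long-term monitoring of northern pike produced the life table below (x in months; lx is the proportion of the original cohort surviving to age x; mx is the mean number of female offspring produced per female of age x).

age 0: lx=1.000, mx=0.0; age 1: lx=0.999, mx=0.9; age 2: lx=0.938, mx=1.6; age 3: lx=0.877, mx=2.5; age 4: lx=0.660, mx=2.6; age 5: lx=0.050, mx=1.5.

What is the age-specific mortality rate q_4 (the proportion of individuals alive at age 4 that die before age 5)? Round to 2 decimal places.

q_4 = (l_4 − l_5) / l_4 = (0.66 − 0.05) / 0.66
     = 0.61 / 0.66 = 0.924242… → 0.92

0.92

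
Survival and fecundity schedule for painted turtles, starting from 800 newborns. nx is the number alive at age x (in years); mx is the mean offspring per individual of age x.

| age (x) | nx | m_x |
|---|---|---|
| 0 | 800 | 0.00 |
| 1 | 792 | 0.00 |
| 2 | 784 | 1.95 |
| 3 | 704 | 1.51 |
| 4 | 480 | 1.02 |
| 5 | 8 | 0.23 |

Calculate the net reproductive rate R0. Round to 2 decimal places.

3.85

lx = nx/n0 = nx/800: 1, 0.99, 0.98, 0.88, 0.6, 0.01
lx·mx by age: 0, 0, 1.911, 1.3288, 0.612, 0.0023
R0 = Σ lx·mx = 3.8541 → 3.85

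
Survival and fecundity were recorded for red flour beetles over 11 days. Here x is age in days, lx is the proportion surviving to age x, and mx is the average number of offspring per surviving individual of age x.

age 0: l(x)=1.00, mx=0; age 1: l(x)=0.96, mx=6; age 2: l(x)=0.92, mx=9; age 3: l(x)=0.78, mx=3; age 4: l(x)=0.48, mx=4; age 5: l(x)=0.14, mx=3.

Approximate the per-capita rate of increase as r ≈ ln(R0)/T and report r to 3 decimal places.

1.402

R0 = Σ lx·mx = 0 + 5.76 + 8.28 + 2.34 + 1.92 + 0.42 = 18.72
Σ x·lx·mx = 39.12; T = 39.12/18.72 = 2.08974…
r ≈ ln(R0)/T = ln(18.72)/2.08974… = 1.40189… → 1.402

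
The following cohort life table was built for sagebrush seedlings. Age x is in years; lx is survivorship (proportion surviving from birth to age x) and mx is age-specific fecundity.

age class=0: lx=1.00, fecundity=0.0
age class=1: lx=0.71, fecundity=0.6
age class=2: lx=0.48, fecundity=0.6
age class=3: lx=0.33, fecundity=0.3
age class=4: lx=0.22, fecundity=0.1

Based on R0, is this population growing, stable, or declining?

declining

R0 = Σ lx·mx = 0 + 0.426 + 0.288 + 0.099 + 0.022 = 0.835
R0 < 1, so the population is declining.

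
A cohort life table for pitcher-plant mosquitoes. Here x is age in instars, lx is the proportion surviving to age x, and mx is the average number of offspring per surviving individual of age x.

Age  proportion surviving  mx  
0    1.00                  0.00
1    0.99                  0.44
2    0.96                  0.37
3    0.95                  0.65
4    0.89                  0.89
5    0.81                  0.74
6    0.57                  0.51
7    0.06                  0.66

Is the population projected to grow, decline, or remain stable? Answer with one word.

growing

R0 = Σ lx·mx = 0 + 0.4356 + 0.3552 + 0.6175 + 0.7921 + 0.5994 + 0.2907 + 0.0396 = 3.1301
R0 > 1, so the population is growing.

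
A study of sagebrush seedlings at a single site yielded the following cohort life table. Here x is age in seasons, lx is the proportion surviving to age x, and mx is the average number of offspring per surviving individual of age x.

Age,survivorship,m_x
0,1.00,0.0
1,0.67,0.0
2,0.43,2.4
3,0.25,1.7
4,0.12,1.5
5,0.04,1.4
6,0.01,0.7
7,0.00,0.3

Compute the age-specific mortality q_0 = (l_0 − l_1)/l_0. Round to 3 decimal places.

q_0 = (l_0 − l_1) / l_0 = (1 − 0.67) / 1
     = 0.33 / 1 = 0.33 → 0.330

0.330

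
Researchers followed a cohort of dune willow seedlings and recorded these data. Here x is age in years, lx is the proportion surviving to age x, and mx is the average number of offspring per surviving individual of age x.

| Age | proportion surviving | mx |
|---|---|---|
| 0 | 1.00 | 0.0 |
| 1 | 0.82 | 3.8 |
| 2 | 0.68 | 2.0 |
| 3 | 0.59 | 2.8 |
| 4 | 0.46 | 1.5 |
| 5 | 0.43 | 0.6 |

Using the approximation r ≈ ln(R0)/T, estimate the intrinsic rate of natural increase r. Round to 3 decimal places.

0.933

R0 = Σ lx·mx = 0 + 3.116 + 1.36 + 1.652 + 0.69 + 0.258 = 7.076
Σ x·lx·mx = 14.842; T = 14.842/7.076 = 2.09751…
r ≈ ln(R0)/T = ln(7.076)/2.09751… = 0.93287… → 0.933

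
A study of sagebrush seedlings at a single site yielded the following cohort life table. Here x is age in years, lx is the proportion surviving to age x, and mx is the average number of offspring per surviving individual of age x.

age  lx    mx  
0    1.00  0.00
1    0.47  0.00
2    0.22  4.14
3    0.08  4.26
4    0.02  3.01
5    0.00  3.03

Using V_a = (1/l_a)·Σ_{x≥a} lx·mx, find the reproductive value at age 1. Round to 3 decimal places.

2.791

lx·mx for x ≥ 1: 0, 0.9108, 0.3408, 0.0602, 0 → sum = 1.3118
V_1 = 1.3118 / l_1 = 1.3118 / 0.47 = 2.791064… → 2.791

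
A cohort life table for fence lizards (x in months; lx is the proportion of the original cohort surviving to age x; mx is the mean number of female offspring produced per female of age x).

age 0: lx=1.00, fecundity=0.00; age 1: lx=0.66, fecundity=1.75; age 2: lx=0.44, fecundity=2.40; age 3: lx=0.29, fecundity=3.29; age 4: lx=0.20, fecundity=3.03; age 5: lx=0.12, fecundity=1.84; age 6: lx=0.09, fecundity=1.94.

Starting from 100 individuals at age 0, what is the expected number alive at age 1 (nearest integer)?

Expected survivors = N0 · l_1 = 100 × 0.66 = 66 → 66

66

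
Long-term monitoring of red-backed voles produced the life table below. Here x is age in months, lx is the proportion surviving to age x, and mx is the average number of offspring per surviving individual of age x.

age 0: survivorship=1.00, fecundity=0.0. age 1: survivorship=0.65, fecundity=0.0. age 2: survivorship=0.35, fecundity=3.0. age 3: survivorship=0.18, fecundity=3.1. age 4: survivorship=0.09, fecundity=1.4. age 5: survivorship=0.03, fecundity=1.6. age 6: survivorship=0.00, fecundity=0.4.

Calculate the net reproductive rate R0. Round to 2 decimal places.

1.78

lx·mx by age: 0, 0, 1.05, 0.558, 0.126, 0.048, 0
R0 = Σ lx·mx = 1.782 → 1.78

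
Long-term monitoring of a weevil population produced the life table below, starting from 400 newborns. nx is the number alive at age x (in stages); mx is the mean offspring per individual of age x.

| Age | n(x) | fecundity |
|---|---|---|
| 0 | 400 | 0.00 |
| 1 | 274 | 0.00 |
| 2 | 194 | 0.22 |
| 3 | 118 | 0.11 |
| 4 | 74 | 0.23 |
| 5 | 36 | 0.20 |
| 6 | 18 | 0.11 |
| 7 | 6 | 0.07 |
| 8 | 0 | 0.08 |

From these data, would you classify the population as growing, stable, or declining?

lx = nx/n0 = nx/400: 1, 0.685, 0.485, 0.295, 0.185, 0.09, 0.045, 0.015, 0
R0 = Σ lx·mx = 0 + 0 + 0.1067 + 0.03245 + 0.04255 + 0.018 + 0.00495 + 0.00105 + 0 = 0.2057
R0 < 1, so the population is declining.

declining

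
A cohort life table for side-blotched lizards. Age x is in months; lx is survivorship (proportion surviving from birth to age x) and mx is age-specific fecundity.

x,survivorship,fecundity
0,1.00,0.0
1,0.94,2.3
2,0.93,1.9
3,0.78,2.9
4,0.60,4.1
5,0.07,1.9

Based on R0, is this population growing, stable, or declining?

R0 = Σ lx·mx = 0 + 2.162 + 1.767 + 2.262 + 2.46 + 0.133 = 8.784
R0 > 1, so the population is growing.

growing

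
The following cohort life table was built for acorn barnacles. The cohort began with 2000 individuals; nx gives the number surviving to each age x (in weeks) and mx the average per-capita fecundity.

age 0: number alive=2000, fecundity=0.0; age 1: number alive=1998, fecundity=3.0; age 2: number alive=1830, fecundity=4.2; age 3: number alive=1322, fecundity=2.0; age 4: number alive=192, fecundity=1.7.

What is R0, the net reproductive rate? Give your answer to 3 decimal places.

8.325

lx = nx/n0 = nx/2000: 1, 0.999, 0.915, 0.661, 0.096
lx·mx by age: 0, 2.997, 3.843, 1.322, 0.1632
R0 = Σ lx·mx = 8.3252 → 8.325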